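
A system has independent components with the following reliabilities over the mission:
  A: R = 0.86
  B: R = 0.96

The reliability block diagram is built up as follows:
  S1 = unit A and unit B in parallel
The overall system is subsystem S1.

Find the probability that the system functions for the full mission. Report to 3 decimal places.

0.994

Parallel (A and B): 1 − (1 − 0.86000)(1 − 0.96000) = 0.994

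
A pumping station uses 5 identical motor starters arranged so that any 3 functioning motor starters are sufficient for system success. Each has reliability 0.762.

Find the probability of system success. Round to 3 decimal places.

0.909

R = Σ_{i=3}^{5} C(5,i) p^i (1−p)^{5−i} with p = 0.762
C(5,3)·0.762^3·0.238^2 = 0.25062
C(5,4)·0.762^4·0.238^1 = 0.40121
C(5,5)·0.762^5·0.238^0 = 0.25691
Sum = 0.909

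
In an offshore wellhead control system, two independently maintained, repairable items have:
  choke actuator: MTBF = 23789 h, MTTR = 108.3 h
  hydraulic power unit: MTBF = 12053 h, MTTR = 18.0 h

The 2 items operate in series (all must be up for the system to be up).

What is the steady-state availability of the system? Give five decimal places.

A(choke actuator) = MTBF/(MTBF+MTTR) = 23789/(23789+108.3) = 0.995468
A(hydraulic power unit) = MTBF/(MTBF+MTTR) = 12053/(12053+18.0) = 0.998509
Series availability: 0.995468 × 0.998509 = 0.99398

0.99398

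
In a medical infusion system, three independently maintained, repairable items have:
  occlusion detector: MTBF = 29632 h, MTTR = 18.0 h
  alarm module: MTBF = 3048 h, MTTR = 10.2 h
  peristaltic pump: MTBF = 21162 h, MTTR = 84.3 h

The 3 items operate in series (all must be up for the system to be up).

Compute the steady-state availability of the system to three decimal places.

0.992

A(occlusion detector) = MTBF/(MTBF+MTTR) = 29632/(29632+18.0) = 0.999393
A(alarm module) = MTBF/(MTBF+MTTR) = 3048/(3048+10.2) = 0.996665
A(peristaltic pump) = MTBF/(MTBF+MTTR) = 21162/(21162+84.3) = 0.996032
Series availability: 0.999393 × 0.996665 × 0.996032 = 0.992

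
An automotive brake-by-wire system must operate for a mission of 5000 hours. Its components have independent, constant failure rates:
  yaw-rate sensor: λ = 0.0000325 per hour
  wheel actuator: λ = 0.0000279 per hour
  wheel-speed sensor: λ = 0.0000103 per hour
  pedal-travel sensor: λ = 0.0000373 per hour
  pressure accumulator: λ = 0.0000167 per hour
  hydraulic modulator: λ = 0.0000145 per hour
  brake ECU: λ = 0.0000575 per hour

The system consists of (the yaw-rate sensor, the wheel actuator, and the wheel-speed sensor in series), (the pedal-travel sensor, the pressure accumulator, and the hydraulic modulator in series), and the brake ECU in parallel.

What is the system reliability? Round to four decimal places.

0.9784

R(yaw-rate sensor) = exp(−0.0000325 × 5000) = 0.850016
R(wheel actuator) = exp(−0.0000279 × 5000) = 0.869793
R(wheel-speed sensor) = exp(−0.0000103 × 5000) = 0.949804
R(pedal-travel sensor) = exp(−0.0000373 × 5000) = 0.829859
R(pressure accumulator) = exp(−0.0000167 × 5000) = 0.919891
R(hydraulic modulator) = exp(−0.0000145 × 5000) = 0.930066
R(brake ECU) = exp(−0.0000575 × 5000) = 0.750137
Series (yaw-rate sensor, wheel actuator, and wheel-speed sensor): 0.850016 × 0.869793 × 0.949804 = 0.702226
Series (pedal-travel sensor, pressure accumulator, and hydraulic modulator): 0.829859 × 0.919891 × 0.930066 = 0.709994
Parallel ([0.702226], [0.709994], and brake ECU): 1 − (1 − 0.702226)(1 − 0.709994)(1 − 0.750137) = 0.9784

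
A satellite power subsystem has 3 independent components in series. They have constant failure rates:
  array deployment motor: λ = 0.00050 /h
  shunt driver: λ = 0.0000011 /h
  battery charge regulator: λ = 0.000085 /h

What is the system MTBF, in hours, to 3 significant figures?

Series of exponential components: λ_sys = Σ λ_i
λ_sys = 0.00050 + 0.0000011 + 0.000085 = 5.8610e-04 /h
MTBF = 1 / λ_sys = 1710 h

1710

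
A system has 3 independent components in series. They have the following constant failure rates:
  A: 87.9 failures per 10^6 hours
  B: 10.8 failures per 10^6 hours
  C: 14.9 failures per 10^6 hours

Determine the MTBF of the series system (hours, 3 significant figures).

Series of exponential components: λ_sys = Σ λ_i
λ_sys = 0.0000879 + 0.0000108 + 0.0000149 = 1.1360e-04 /h
MTBF = 1 / λ_sys = 8800 h

8800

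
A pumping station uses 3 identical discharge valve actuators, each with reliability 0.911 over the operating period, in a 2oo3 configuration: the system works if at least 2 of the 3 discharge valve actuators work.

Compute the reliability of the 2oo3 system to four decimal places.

R = Σ_{i=2}^{3} C(3,i) p^i (1−p)^{3−i} with p = 0.911
C(3,2)·0.911^2·0.089^1 = 0.221589
C(3,3)·0.911^3·0.089^0 = 0.756058
Sum = 0.9776

0.9776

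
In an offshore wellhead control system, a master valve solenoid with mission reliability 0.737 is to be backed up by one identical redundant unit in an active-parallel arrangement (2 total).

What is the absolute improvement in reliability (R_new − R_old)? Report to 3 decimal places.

R_before = 0.737
R_after = 1 − (1 − 0.737)^2 = 0.931
ΔR = 0.931 − 0.737 = 0.194

0.194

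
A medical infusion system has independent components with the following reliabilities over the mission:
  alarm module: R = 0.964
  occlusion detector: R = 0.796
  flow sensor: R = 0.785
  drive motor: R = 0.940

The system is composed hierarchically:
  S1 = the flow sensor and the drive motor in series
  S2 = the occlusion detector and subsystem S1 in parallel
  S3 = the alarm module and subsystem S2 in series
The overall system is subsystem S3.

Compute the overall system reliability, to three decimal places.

0.912

Series (flow sensor and drive motor): 0.78500 × 0.94000 = 0.73790
Parallel (occlusion detector and [0.73790]): 1 − (1 − 0.79600)(1 − 0.73790) = 0.94653
Series (alarm module and [0.94653]): 0.96400 × 0.94653 = 0.912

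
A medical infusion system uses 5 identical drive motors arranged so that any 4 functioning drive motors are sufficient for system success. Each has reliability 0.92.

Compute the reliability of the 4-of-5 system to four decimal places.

R = Σ_{i=4}^{5} C(5,i) p^i (1−p)^{5−i} with p = 0.92
C(5,4)·0.92^4·0.08^1 = 0.286557
C(5,5)·0.92^5·0.08^0 = 0.659082
Sum = 0.9456

0.9456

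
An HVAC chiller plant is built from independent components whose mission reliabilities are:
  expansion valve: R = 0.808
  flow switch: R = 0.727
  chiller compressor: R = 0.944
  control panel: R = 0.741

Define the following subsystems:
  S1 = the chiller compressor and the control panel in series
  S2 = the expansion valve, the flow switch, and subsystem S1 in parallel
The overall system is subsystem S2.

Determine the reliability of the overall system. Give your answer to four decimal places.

Series (chiller compressor and control panel): 0.944000 × 0.741000 = 0.699504
Parallel (expansion valve, flow switch, and [0.699504]): 1 − (1 − 0.808000)(1 − 0.727000)(1 − 0.699504) = 0.9842

0.9842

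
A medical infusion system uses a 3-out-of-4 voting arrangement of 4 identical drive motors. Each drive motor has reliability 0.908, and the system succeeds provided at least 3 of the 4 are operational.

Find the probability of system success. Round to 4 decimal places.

0.9552

R = Σ_{i=3}^{4} C(4,i) p^i (1−p)^{4−i} with p = 0.908
C(4,3)·0.908^3·0.092^1 = 0.275490
C(4,4)·0.908^4·0.092^0 = 0.679741
Sum = 0.9552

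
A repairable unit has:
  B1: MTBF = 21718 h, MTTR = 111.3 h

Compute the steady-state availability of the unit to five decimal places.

0.99490

A(B1) = MTBF/(MTBF+MTTR) = 21718/(21718+111.3) = 0.99490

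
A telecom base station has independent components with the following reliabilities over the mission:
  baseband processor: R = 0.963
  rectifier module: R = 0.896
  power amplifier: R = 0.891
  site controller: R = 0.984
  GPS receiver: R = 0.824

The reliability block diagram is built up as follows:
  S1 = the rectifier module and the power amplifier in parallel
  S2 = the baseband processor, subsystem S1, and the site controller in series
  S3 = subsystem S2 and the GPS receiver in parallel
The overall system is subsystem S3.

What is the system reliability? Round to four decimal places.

Parallel (rectifier module and power amplifier): 1 − (1 − 0.896000)(1 − 0.891000) = 0.988664
Series (baseband processor, [0.988664], and site controller): 0.963000 × 0.988664 × 0.984000 = 0.936850
Parallel ([0.936850] and GPS receiver): 1 − (1 − 0.936850)(1 − 0.824000) = 0.9889

0.9889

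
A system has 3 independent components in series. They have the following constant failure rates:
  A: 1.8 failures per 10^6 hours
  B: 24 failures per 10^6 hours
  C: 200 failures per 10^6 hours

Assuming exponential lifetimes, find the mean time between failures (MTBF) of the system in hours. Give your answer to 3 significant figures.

Series of exponential components: λ_sys = Σ λ_i
λ_sys = 0.0000018 + 0.000024 + 0.00020 = 2.2580e-04 /h
MTBF = 1 / λ_sys = 4430 h

4430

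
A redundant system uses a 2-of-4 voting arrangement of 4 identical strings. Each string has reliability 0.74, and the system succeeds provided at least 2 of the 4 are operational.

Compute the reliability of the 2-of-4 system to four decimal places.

0.9434

R = Σ_{i=2}^{4} C(4,i) p^i (1−p)^{4−i} with p = 0.74
C(4,2)·0.74^2·0.26^2 = 0.222107
C(4,3)·0.74^3·0.26^1 = 0.421433
C(4,4)·0.74^4·0.26^0 = 0.299866
Sum = 0.9434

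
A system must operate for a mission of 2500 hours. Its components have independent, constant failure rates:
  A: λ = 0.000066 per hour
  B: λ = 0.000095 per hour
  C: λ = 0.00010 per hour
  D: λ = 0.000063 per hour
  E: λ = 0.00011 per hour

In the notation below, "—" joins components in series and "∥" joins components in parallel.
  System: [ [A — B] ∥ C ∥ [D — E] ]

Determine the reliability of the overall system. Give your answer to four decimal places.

0.9743

R(A) = exp(−0.000066 × 2500) = 0.847894
R(B) = exp(−0.000095 × 2500) = 0.788597
R(C) = exp(−0.00010 × 2500) = 0.778801
R(D) = exp(−0.000063 × 2500) = 0.854277
R(E) = exp(−0.00011 × 2500) = 0.759572
Series (A and B): 0.847894 × 0.788597 = 0.668647
Series (D and E): 0.854277 × 0.759572 = 0.648885
Parallel ([0.668647], C, and [0.648885]): 1 − (1 − 0.668647)(1 − 0.778801)(1 − 0.648885) = 0.9743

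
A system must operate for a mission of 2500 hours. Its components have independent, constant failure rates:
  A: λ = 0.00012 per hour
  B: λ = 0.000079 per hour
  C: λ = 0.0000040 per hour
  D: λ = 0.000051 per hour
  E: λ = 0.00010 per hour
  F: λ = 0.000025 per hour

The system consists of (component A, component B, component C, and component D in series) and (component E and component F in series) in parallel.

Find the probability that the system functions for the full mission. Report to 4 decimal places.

R(A) = exp(−0.00012 × 2500) = 0.740818
R(B) = exp(−0.000079 × 2500) = 0.820780
R(C) = exp(−0.0000040 × 2500) = 0.990050
R(D) = exp(−0.000051 × 2500) = 0.880293
R(E) = exp(−0.00010 × 2500) = 0.778801
R(F) = exp(−0.000025 × 2500) = 0.939413
Series (A, B, C, and D): 0.740818 × 0.820780 × 0.990050 × 0.880293 = 0.529935
Series (E and F): 0.778801 × 0.939413 = 0.731616
Parallel ([0.529935] and [0.731616]): 1 − (1 − 0.529935)(1 − 0.731616) = 0.8738

0.8738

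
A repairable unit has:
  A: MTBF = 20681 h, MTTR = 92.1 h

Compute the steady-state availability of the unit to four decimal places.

0.9956

A(A) = MTBF/(MTBF+MTTR) = 20681/(20681+92.1) = 0.9956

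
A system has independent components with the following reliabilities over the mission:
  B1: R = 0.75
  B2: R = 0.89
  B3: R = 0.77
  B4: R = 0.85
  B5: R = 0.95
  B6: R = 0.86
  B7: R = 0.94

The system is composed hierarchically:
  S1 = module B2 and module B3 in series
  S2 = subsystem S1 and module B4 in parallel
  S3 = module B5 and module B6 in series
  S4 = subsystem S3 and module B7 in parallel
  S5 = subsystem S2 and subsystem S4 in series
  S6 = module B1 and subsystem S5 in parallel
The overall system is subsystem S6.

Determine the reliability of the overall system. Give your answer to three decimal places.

Series (B2 and B3): 0.89000 × 0.77000 = 0.68530
Parallel ([0.68530] and B4): 1 − (1 − 0.68530)(1 − 0.85000) = 0.95280
Series (B5 and B6): 0.95000 × 0.86000 = 0.81700
Parallel ([0.81700] and B7): 1 − (1 − 0.81700)(1 − 0.94000) = 0.98902
Series ([0.95280] and [0.98902]): 0.95280 × 0.98902 = 0.94234
Parallel (B1 and [0.94234]): 1 − (1 − 0.75000)(1 − 0.94234) = 0.986

0.986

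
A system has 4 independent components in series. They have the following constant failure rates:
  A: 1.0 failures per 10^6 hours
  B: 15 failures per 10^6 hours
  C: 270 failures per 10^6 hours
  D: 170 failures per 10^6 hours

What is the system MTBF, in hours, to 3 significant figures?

2190

Series of exponential components: λ_sys = Σ λ_i
λ_sys = 0.0000010 + 0.000015 + 0.00027 + 0.00017 = 4.5600e-04 /h
MTBF = 1 / λ_sys = 2190 h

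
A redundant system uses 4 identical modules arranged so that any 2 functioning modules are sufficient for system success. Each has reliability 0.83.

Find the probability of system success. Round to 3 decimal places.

R = Σ_{i=2}^{4} C(4,i) p^i (1−p)^{4−i} with p = 0.83
C(4,2)·0.83^2·0.17^2 = 0.11946
C(4,3)·0.83^3·0.17^1 = 0.38882
C(4,4)·0.83^4·0.17^0 = 0.47458
Sum = 0.983

0.983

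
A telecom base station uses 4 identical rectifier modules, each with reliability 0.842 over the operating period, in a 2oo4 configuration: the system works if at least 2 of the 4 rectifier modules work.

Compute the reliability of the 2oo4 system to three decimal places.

0.986

R = Σ_{i=2}^{4} C(4,i) p^i (1−p)^{4−i} with p = 0.842
C(4,2)·0.842^2·0.158^2 = 0.10619
C(4,3)·0.842^3·0.158^1 = 0.37727
C(4,4)·0.842^4·0.158^0 = 0.50263
Sum = 0.986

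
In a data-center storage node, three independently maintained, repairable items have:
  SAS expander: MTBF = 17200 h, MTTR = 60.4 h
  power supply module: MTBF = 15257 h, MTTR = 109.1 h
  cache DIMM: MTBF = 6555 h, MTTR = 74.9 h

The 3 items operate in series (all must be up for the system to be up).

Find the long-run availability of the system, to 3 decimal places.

0.978

A(SAS expander) = MTBF/(MTBF+MTTR) = 17200/(17200+60.4) = 0.996501
A(power supply module) = MTBF/(MTBF+MTTR) = 15257/(15257+109.1) = 0.992900
A(cache DIMM) = MTBF/(MTBF+MTTR) = 6555/(6555+74.9) = 0.988703
Series availability: 0.996501 × 0.992900 × 0.988703 = 0.978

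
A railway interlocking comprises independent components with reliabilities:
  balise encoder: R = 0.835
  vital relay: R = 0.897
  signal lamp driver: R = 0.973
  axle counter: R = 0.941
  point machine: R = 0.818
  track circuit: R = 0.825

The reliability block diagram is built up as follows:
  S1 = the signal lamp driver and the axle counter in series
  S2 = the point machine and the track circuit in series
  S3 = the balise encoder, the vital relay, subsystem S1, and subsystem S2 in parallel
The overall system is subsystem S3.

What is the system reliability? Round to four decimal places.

Series (signal lamp driver and axle counter): 0.973000 × 0.941000 = 0.915593
Series (point machine and track circuit): 0.818000 × 0.825000 = 0.674850
Parallel (balise encoder, vital relay, [0.915593], and [0.674850]): 1 − (1 − 0.835000)(1 − 0.897000)(1 − 0.915593)(1 − 0.674850) = 0.9995

0.9995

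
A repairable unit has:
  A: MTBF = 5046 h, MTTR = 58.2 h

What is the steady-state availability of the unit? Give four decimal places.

0.9886

A(A) = MTBF/(MTBF+MTTR) = 5046/(5046+58.2) = 0.9886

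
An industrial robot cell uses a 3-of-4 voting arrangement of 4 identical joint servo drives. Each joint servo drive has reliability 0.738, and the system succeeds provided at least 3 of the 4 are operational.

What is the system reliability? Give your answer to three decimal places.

0.718

R = Σ_{i=3}^{4} C(4,i) p^i (1−p)^{4−i} with p = 0.738
C(4,3)·0.738^3·0.262^1 = 0.42124
C(4,4)·0.738^4·0.262^0 = 0.29664
Sum = 0.718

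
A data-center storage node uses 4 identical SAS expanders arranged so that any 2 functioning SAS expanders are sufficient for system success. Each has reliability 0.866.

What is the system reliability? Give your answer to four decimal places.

R = Σ_{i=2}^{4} C(4,i) p^i (1−p)^{4−i} with p = 0.866
C(4,2)·0.866^2·0.134^2 = 0.080797
C(4,3)·0.866^3·0.134^1 = 0.348112
C(4,4)·0.866^4·0.134^0 = 0.562434
Sum = 0.9913

0.9913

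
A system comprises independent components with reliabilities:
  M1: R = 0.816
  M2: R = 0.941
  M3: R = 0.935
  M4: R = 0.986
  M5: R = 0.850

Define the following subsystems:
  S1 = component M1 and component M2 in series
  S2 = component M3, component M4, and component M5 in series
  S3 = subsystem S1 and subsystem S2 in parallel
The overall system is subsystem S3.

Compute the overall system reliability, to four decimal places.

0.9498

Series (M1 and M2): 0.816000 × 0.941000 = 0.767856
Series (M3, M4, and M5): 0.935000 × 0.986000 × 0.850000 = 0.783624
Parallel ([0.767856] and [0.783624]): 1 − (1 − 0.767856)(1 − 0.783624) = 0.9498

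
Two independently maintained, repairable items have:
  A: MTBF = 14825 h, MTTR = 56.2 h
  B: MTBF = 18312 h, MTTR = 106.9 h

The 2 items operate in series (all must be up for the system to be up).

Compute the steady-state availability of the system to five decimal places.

A(A) = MTBF/(MTBF+MTTR) = 14825/(14825+56.2) = 0.996223
A(B) = MTBF/(MTBF+MTTR) = 18312/(18312+106.9) = 0.994196
Series availability: 0.996223 × 0.994196 = 0.99044

0.99044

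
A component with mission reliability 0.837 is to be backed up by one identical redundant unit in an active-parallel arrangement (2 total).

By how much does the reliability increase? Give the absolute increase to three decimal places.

R_before = 0.837
R_after = 1 − (1 − 0.837)^2 = 0.973
ΔR = 0.973 − 0.837 = 0.136

0.136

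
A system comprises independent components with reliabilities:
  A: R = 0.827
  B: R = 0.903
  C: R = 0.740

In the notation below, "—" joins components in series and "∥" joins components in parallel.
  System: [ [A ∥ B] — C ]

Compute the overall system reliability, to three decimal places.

0.728

Parallel (A and B): 1 − (1 − 0.82700)(1 − 0.90300) = 0.98322
Series ([0.98322] and C): 0.98322 × 0.74000 = 0.728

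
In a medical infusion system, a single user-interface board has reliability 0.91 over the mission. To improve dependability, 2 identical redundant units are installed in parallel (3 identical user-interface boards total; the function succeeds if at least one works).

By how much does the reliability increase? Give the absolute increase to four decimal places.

0.0893

R_before = 0.91
R_after = 1 − (1 − 0.91)^3 = 0.9993
ΔR = 0.9993 − 0.91 = 0.0893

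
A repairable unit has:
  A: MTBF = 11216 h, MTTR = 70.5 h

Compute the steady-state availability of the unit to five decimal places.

0.99375

A(A) = MTBF/(MTBF+MTTR) = 11216/(11216+70.5) = 0.99375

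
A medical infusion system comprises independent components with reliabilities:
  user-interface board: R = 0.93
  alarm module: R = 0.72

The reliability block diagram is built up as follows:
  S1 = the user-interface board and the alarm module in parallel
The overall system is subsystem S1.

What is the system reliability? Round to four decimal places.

Parallel (user-interface board and alarm module): 1 − (1 − 0.930000)(1 − 0.720000) = 0.9804

0.9804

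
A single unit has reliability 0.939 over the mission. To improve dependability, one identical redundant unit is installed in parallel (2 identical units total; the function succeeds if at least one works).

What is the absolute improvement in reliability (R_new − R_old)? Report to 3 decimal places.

R_before = 0.939
R_after = 1 − (1 − 0.939)^2 = 0.996
ΔR = 0.996 − 0.939 = 0.057

0.057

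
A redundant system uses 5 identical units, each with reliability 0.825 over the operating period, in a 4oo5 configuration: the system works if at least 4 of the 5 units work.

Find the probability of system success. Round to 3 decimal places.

0.788

R = Σ_{i=4}^{5} C(5,i) p^i (1−p)^{5−i} with p = 0.825
C(5,4)·0.825^4·0.175^1 = 0.40534
C(5,5)·0.825^5·0.175^0 = 0.38218
Sum = 0.788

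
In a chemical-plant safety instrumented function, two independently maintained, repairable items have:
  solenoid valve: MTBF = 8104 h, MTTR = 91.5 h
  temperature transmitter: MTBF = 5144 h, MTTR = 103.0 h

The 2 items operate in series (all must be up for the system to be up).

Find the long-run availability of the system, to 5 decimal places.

0.96942

A(solenoid valve) = MTBF/(MTBF+MTTR) = 8104/(8104+91.5) = 0.988835
A(temperature transmitter) = MTBF/(MTBF+MTTR) = 5144/(5144+103.0) = 0.980370
Series availability: 0.988835 × 0.980370 = 0.96942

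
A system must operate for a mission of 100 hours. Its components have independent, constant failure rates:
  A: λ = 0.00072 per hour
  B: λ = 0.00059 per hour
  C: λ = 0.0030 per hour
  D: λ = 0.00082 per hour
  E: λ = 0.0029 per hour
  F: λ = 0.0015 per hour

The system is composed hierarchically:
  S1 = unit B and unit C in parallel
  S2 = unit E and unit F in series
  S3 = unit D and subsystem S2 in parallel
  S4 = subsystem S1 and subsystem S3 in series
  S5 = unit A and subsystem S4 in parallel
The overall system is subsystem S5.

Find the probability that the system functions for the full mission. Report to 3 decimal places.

R(A) = exp(−0.00072 × 100) = 0.93053
R(B) = exp(−0.00059 × 100) = 0.94271
R(C) = exp(−0.0030 × 100) = 0.74082
R(D) = exp(−0.00082 × 100) = 0.92127
R(E) = exp(−0.0029 × 100) = 0.74826
R(F) = exp(−0.0015 × 100) = 0.86071
Parallel (B and C): 1 − (1 − 0.94271)(1 − 0.74082) = 0.98515
Series (E and F): 0.74826 × 0.86071 = 0.64403
Parallel (D and [0.64403]): 1 − (1 − 0.92127)(1 − 0.64403) = 0.97197
Series ([0.98515] and [0.97197]): 0.98515 × 0.97197 = 0.95754
Parallel (A and [0.95754]): 1 − (1 − 0.93053)(1 − 0.95754) = 0.997

0.997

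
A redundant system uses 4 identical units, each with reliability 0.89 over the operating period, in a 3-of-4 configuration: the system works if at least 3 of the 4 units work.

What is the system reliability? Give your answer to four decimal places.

0.9376

R = Σ_{i=3}^{4} C(4,i) p^i (1−p)^{4−i} with p = 0.89
C(4,3)·0.89^3·0.11^1 = 0.310186
C(4,4)·0.89^4·0.11^0 = 0.627422
Sum = 0.9376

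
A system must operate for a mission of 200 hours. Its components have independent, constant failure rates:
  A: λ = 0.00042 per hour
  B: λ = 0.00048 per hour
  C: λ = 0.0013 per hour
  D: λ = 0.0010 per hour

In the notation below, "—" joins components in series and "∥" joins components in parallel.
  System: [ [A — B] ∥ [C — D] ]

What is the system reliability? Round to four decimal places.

0.9393

R(A) = exp(−0.00042 × 200) = 0.919431
R(B) = exp(−0.00048 × 200) = 0.908464
R(C) = exp(−0.0013 × 200) = 0.771052
R(D) = exp(−0.0010 × 200) = 0.818731
Series (A and B): 0.919431 × 0.908464 = 0.835270
Series (C and D): 0.771052 × 0.818731 = 0.631284
Parallel ([0.835270] and [0.631284]): 1 − (1 − 0.835270)(1 − 0.631284) = 0.9393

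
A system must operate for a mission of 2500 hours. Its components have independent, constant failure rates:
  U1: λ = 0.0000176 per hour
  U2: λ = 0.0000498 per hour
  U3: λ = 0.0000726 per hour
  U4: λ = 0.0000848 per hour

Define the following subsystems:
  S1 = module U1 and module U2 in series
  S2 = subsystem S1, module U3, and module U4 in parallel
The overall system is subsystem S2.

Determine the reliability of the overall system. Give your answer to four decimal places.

R(U1) = exp(−0.0000176 × 2500) = 0.956954
R(U2) = exp(−0.0000498 × 2500) = 0.882938
R(U3) = exp(−0.0000726 × 2500) = 0.834018
R(U4) = exp(−0.0000848 × 2500) = 0.808965
Series (U1 and U2): 0.956954 × 0.882938 = 0.844931
Parallel ([0.844931], U3, and U4): 1 − (1 − 0.844931)(1 − 0.834018)(1 − 0.808965) = 0.9951

0.9951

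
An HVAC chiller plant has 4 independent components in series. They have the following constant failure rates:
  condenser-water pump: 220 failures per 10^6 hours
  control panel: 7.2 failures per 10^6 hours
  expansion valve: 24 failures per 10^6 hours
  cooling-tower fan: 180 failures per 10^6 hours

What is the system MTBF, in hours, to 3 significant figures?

2320

Series of exponential components: λ_sys = Σ λ_i
λ_sys = 0.00022 + 0.0000072 + 0.000024 + 0.00018 = 4.3120e-04 /h
MTBF = 1 / λ_sys = 2320 h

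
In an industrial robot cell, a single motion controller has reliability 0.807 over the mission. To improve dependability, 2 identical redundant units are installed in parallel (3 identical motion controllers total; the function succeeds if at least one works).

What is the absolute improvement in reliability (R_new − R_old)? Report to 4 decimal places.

0.1858

R_before = 0.807
R_after = 1 − (1 − 0.807)^3 = 0.9928
ΔR = 0.9928 − 0.807 = 0.1858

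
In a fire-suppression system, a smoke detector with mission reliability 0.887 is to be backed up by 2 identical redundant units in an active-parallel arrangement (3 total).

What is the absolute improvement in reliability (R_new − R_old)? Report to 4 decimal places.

0.1116

R_before = 0.887
R_after = 1 − (1 − 0.887)^3 = 0.9986
ΔR = 0.9986 − 0.887 = 0.1116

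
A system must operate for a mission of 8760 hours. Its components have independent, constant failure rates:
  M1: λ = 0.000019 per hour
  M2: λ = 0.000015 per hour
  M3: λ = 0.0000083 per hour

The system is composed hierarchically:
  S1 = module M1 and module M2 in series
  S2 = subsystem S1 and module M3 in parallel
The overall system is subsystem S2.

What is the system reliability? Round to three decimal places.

0.982

R(M1) = exp(−0.000019 × 8760) = 0.84667
R(M2) = exp(−0.000015 × 8760) = 0.87687
R(M3) = exp(−0.0000083 × 8760) = 0.92987
Series (M1 and M2): 0.84667 × 0.87687 = 0.74242
Parallel ([0.74242] and M3): 1 − (1 − 0.74242)(1 − 0.92987) = 0.982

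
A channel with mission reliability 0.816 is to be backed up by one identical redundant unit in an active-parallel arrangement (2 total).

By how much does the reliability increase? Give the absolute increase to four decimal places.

R_before = 0.816
R_after = 1 − (1 − 0.816)^2 = 0.9661
ΔR = 0.9661 − 0.816 = 0.1501

0.1501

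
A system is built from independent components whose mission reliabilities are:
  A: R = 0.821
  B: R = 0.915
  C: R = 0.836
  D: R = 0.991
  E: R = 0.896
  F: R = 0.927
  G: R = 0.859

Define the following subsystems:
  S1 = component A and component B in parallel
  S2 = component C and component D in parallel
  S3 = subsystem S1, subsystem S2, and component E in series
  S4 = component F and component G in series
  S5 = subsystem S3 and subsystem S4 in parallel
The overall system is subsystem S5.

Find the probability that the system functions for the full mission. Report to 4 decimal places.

Parallel (A and B): 1 − (1 − 0.821000)(1 − 0.915000) = 0.984785
Parallel (C and D): 1 − (1 − 0.836000)(1 − 0.991000) = 0.998524
Series ([0.984785], [0.998524], and E): 0.984785 × 0.998524 × 0.896000 = 0.881065
Series (F and G): 0.927000 × 0.859000 = 0.796293
Parallel ([0.881065] and [0.796293]): 1 − (1 − 0.881065)(1 − 0.796293) = 0.9758

0.9758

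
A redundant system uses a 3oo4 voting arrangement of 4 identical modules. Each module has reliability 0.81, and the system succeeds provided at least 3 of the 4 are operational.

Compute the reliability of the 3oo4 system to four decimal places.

R = Σ_{i=3}^{4} C(4,i) p^i (1−p)^{4−i} with p = 0.81
C(4,3)·0.81^3·0.19^1 = 0.403895
C(4,4)·0.81^4·0.19^0 = 0.430467
Sum = 0.8344

0.8344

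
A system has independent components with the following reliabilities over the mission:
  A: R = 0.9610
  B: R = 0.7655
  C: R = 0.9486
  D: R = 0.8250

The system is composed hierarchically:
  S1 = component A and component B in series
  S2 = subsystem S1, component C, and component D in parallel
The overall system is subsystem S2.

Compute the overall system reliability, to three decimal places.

Series (A and B): 0.96100 × 0.76550 = 0.73565
Parallel ([0.73565], C, and D): 1 − (1 − 0.73565)(1 − 0.94860)(1 − 0.82500) = 0.998

0.998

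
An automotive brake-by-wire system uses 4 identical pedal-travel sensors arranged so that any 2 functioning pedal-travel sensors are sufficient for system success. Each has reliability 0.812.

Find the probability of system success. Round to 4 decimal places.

R = Σ_{i=2}^{4} C(4,i) p^i (1−p)^{4−i} with p = 0.812
C(4,2)·0.812^2·0.188^2 = 0.139823
C(4,3)·0.812^3·0.188^1 = 0.402611
C(4,4)·0.812^4·0.188^0 = 0.434735
Sum = 0.9772

0.9772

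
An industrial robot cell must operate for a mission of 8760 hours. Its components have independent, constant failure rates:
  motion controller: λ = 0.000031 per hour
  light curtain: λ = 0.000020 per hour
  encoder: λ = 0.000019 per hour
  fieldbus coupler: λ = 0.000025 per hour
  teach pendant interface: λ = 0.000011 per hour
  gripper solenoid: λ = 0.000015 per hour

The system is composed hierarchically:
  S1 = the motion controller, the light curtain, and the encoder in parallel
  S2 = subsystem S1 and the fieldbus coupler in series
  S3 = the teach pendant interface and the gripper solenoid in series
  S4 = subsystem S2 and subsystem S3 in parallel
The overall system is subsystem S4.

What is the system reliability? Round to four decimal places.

0.9590

R(motion controller) = exp(−0.000031 × 8760) = 0.762190
R(light curtain) = exp(−0.000020 × 8760) = 0.839289
R(encoder) = exp(−0.000019 × 8760) = 0.846674
R(fieldbus coupler) = exp(−0.000025 × 8760) = 0.803322
R(teach pendant interface) = exp(−0.000011 × 8760) = 0.908137
R(gripper solenoid) = exp(−0.000015 × 8760) = 0.876867
Parallel (motion controller, light curtain, and encoder): 1 − (1 − 0.762190)(1 − 0.839289)(1 − 0.846674) = 0.994140
Series ([0.994140] and fieldbus coupler): 0.994140 × 0.803322 = 0.798615
Series (teach pendant interface and gripper solenoid): 0.908137 × 0.876867 = 0.796315
Parallel ([0.798615] and [0.796315]): 1 − (1 − 0.798615)(1 − 0.796315) = 0.9590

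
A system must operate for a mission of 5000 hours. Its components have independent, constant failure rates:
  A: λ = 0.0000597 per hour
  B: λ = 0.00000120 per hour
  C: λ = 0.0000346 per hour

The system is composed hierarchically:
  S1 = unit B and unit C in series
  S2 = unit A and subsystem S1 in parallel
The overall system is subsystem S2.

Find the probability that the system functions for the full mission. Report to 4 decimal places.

R(A) = exp(−0.0000597 × 5000) = 0.741930
R(B) = exp(−0.00000120 × 5000) = 0.994018
R(C) = exp(−0.0000346 × 5000) = 0.841138
Series (B and C): 0.994018 × 0.841138 = 0.836106
Parallel (A and [0.836106]): 1 − (1 − 0.741930)(1 − 0.836106) = 0.9577

0.9577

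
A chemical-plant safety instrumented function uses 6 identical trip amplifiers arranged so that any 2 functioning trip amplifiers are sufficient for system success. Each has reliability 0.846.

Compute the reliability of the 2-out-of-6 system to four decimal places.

0.9995

R = Σ_{i=2}^{6} C(6,i) p^i (1−p)^{6−i} with p = 0.846
C(6,2)·0.846^2·0.154^4 = 0.006038
C(6,3)·0.846^3·0.154^3 = 0.044229
C(6,4)·0.846^4·0.154^2 = 0.182228
C(6,5)·0.846^5·0.154^1 = 0.400427
C(6,6)·0.846^6·0.154^0 = 0.366625
Sum = 0.9995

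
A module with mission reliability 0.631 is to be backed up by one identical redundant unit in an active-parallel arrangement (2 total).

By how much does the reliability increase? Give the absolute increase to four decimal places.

R_before = 0.631
R_after = 1 − (1 − 0.631)^2 = 0.8638
ΔR = 0.8638 − 0.631 = 0.2328

0.2328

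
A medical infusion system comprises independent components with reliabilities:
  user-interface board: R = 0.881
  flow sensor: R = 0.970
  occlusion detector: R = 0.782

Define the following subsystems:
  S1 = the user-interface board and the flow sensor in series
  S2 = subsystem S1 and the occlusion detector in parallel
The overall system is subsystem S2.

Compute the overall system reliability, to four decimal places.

0.9683

Series (user-interface board and flow sensor): 0.881000 × 0.970000 = 0.854570
Parallel ([0.854570] and occlusion detector): 1 − (1 − 0.854570)(1 − 0.782000) = 0.9683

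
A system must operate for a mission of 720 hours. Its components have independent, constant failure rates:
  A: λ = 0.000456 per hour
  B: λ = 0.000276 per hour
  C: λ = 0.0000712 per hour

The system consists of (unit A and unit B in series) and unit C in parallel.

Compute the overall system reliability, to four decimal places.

0.9795

R(A) = exp(−0.000456 × 720) = 0.720133
R(B) = exp(−0.000276 × 720) = 0.819779
R(C) = exp(−0.0000712 × 720) = 0.950028
Series (A and B): 0.720133 × 0.819779 = 0.590350
Parallel ([0.590350] and C): 1 − (1 − 0.590350)(1 − 0.950028) = 0.9795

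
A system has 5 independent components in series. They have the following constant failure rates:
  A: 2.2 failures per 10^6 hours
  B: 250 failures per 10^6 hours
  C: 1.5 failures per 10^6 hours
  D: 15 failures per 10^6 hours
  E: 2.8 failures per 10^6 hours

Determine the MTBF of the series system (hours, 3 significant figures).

3680

Series of exponential components: λ_sys = Σ λ_i
λ_sys = 0.0000022 + 0.00025 + 0.0000015 + 0.000015 + 0.0000028 = 2.7150e-04 /h
MTBF = 1 / λ_sys = 3680 h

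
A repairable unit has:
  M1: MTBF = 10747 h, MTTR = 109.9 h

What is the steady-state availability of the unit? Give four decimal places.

A(M1) = MTBF/(MTBF+MTTR) = 10747/(10747+109.9) = 0.9899

0.9899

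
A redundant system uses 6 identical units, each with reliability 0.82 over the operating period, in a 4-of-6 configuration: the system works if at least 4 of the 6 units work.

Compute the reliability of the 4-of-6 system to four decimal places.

R = Σ_{i=4}^{6} C(6,i) p^i (1−p)^{6−i} with p = 0.82
C(6,4)·0.82^4·0.18^2 = 0.219731
C(6,5)·0.82^5·0.18^1 = 0.400399
C(6,6)·0.82^6·0.18^0 = 0.304007
Sum = 0.9241

0.9241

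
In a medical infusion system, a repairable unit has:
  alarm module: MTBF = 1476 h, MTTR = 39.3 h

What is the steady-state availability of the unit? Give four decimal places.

0.9741

A(alarm module) = MTBF/(MTBF+MTTR) = 1476/(1476+39.3) = 0.9741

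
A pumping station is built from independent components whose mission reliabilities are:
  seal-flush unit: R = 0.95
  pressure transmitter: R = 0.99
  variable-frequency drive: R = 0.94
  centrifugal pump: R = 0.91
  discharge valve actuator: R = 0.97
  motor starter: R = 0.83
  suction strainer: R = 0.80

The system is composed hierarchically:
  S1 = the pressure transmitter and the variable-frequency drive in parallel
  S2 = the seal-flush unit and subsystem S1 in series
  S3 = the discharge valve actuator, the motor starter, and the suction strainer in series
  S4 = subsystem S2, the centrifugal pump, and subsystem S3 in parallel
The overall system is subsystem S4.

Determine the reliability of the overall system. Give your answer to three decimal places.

0.998

Parallel (pressure transmitter and variable-frequency drive): 1 − (1 − 0.99000)(1 − 0.94000) = 0.99940
Series (seal-flush unit and [0.99940]): 0.95000 × 0.99940 = 0.94943
Series (discharge valve actuator, motor starter, and suction strainer): 0.97000 × 0.83000 × 0.80000 = 0.64408
Parallel ([0.94943], centrifugal pump, and [0.64408]): 1 − (1 − 0.94943)(1 − 0.91000)(1 − 0.64408) = 0.998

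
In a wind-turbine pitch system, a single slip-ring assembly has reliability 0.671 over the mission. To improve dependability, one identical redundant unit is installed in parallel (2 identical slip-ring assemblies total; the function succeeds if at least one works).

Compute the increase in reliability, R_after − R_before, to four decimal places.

0.2208

R_before = 0.671
R_after = 1 − (1 − 0.671)^2 = 0.8918
ΔR = 0.8918 − 0.671 = 0.2208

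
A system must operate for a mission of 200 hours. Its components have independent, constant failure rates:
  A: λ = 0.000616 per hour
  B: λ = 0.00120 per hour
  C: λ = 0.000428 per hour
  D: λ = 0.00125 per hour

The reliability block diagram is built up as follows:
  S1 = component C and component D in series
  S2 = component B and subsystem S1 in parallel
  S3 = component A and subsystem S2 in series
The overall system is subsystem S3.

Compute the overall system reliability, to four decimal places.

R(A) = exp(−0.000616 × 200) = 0.884087
R(B) = exp(−0.00120 × 200) = 0.786628
R(C) = exp(−0.000428 × 200) = 0.917961
R(D) = exp(−0.00125 × 200) = 0.778801
Series (C and D): 0.917961 × 0.778801 = 0.714909
Parallel (B and [0.714909]): 1 − (1 − 0.786628)(1 − 0.714909) = 0.939170
Series (A and [0.939170]): 0.884087 × 0.939170 = 0.8303

0.8303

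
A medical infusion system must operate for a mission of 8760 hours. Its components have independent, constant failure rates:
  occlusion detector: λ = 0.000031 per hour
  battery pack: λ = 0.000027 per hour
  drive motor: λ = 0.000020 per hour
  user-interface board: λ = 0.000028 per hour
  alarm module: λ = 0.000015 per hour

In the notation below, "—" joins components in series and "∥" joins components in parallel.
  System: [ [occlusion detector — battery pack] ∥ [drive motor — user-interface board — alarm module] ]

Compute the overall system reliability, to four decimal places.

R(occlusion detector) = exp(−0.000031 × 8760) = 0.762190
R(battery pack) = exp(−0.000027 × 8760) = 0.789370
R(drive motor) = exp(−0.000020 × 8760) = 0.839289
R(user-interface board) = exp(−0.000028 × 8760) = 0.782485
R(alarm module) = exp(−0.000015 × 8760) = 0.876867
Series (occlusion detector and battery pack): 0.762190 × 0.789370 = 0.601650
Series (drive motor, user-interface board, and alarm module): 0.839289 × 0.782485 × 0.876867 = 0.575866
Parallel ([0.601650] and [0.575866]): 1 − (1 − 0.601650)(1 − 0.575866) = 0.8310

0.8310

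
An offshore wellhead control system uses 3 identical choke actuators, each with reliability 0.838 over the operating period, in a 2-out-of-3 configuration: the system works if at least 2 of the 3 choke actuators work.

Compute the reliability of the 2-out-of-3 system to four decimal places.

0.9298

R = Σ_{i=2}^{3} C(3,i) p^i (1−p)^{3−i} with p = 0.838
C(3,2)·0.838^2·0.162^1 = 0.341291
C(3,3)·0.838^3·0.162^0 = 0.588480
Sum = 0.9298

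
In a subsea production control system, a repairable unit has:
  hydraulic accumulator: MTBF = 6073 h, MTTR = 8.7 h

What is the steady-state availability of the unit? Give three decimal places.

0.999

A(hydraulic accumulator) = MTBF/(MTBF+MTTR) = 6073/(6073+8.7) = 0.999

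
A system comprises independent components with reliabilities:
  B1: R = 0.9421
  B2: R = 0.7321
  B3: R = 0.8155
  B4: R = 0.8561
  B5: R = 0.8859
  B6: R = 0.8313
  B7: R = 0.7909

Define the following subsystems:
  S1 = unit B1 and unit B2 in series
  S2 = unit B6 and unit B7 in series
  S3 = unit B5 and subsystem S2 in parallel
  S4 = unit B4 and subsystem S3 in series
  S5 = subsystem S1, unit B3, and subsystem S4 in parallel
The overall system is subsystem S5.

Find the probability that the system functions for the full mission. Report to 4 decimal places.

Series (B1 and B2): 0.942100 × 0.732100 = 0.689711
Series (B6 and B7): 0.831300 × 0.790900 = 0.657475
Parallel (B5 and [0.657475]): 1 − (1 − 0.885900)(1 − 0.657475) = 0.960918
Series (B4 and [0.960918]): 0.856100 × 0.960918 = 0.822642
Parallel ([0.689711], B3, and [0.822642]): 1 − (1 − 0.689711)(1 − 0.815500)(1 − 0.822642) = 0.9898

0.9898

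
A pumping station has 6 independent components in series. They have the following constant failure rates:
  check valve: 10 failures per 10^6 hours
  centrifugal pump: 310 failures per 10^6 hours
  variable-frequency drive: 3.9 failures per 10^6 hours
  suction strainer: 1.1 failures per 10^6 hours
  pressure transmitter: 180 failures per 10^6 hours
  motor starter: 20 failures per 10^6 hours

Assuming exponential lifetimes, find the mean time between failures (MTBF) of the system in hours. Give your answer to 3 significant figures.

Series of exponential components: λ_sys = Σ λ_i
λ_sys = 0.000010 + 0.00031 + 0.0000039 + 0.0000011 + 0.00018 + 0.000020 = 5.2500e-04 /h
MTBF = 1 / λ_sys = 1900 h

1900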